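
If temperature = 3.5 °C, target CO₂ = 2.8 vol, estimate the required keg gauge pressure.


psi = vols/(0.01821 + 0.09011·e^(−0.04·T)) − 14.695
psi = 2.8/(0.01821 + 0.09011·e^(−0.04·3.5)) − 14.695

14.3062 psi


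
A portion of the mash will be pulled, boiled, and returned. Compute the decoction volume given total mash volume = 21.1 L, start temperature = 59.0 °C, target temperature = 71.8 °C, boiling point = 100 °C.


V_dec = V_total·(T_target − T_start)/(T_boil − T_start)
V_dec = 21.1·(71.8 − 59.0)/(100 − 59.0)

6.5873 L


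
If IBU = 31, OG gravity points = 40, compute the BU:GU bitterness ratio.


BU:GU = IBU / OG_points
BU:GU = 31 / 40

0.7750


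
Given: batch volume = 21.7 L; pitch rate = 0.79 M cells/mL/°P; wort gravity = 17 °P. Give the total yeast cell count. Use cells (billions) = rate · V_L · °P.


cells = 0.79 · 21.7 · 17

291.4310 billion cells


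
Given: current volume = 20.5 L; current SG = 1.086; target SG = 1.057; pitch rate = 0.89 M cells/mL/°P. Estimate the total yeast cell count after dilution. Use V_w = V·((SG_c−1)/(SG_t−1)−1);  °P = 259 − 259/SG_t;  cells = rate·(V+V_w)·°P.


V_w = 20.5·((1.086−1)/(1.057−1)−1) = 10.4298
V_final = 20.5 + 10.4298 = 30.9298
°P = 259 − 259/1.057 = 13.9669
cells = 0.89·30.9298·13.9669

384.4741 billion cells


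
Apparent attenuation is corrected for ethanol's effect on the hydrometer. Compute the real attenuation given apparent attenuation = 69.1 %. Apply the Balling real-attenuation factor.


RA = AA · 0.8192
RA = 69.1 · 0.8192

56.6067 %


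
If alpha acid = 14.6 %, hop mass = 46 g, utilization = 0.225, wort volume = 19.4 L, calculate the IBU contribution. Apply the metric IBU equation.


IBU = (α/100)·mass·U·1000 / V
IBU = (14.6/100)·46·0.225·1000 / 19.4

77.8918 IBU


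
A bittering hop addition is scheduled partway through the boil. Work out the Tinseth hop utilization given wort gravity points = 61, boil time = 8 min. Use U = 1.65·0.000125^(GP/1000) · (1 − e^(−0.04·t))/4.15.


bigness = 1.65·0.000125^(61/1000) = 0.9537
boil_factor = (1 − e^(−0.04·8))/4.15 = 0.0660
U = 0.9537 · 0.0660

0.0629


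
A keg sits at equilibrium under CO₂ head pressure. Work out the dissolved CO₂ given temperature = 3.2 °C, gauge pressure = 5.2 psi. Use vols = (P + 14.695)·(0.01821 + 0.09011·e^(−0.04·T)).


vols = (5.2 + 14.695)·(0.01821 + 0.09011·e^(−0.04·3.2))

1.9396 volumes


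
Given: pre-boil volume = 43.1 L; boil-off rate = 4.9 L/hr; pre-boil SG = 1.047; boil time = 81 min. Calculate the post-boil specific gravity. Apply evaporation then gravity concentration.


V_post = V_pre − rate·(t/60);  SG_post = 1 + (SG_pre−1)·V_pre/V_post
V_post = 43.1 − 4.9·(81/60) = 36.4850
SG_post = 1 + (1.047 − 1)·43.1/36.4850

1.0555


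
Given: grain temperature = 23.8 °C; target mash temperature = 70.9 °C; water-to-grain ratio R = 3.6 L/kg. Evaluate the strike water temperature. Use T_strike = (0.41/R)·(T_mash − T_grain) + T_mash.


T_strike = (0.41/3.6)·(70.9 − 23.8) + 70.9

76.2642 °C


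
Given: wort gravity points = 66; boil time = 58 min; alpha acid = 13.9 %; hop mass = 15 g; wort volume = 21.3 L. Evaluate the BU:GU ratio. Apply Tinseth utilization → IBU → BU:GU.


U = 1.65·0.000125^(GP/1000)·(1−e^(−0.04t))/4.15;  IBU = (α/100)·m·U·1000/V;  BU:GU = IBU/GP
U = 1.65·0.000125^(66/1000)·(1−e^(−0.04·58))/4.15 = 0.1981
IBU = (13.9/100)·15·0.1981·1000/21.3 = 19.3925
BU:GU = 19.3925/66

0.2938


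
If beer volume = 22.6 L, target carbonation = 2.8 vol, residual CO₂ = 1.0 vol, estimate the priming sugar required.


sugar = (target − residual)·4.0·V
sugar = (2.8 − 1.0)·4.0·22.6

162.7200 g


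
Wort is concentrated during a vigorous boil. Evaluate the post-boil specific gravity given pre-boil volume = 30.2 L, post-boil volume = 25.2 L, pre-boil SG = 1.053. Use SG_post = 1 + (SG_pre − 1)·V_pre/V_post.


pts_pre = (1.053 − 1)·1000 = 53.0000
pts_post = 53.0000·30.2/25.2 = 63.5159
SG_post = 1 + 63.5159/1000

1.0635


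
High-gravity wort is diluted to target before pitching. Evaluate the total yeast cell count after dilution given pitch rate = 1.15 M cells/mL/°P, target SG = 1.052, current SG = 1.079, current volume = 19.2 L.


V_w = V·((SG_c−1)/(SG_t−1)−1);  °P = 259 − 259/SG_t;  cells = rate·(V+V_w)·°P
V_w = 19.2·((1.079−1)/(1.052−1)−1) = 9.9692
V_final = 19.2 + 9.9692 = 29.1692
°P = 259 − 259/1.052 = 12.8023
cells = 1.15·29.1692·12.8023

429.4476 billion cells


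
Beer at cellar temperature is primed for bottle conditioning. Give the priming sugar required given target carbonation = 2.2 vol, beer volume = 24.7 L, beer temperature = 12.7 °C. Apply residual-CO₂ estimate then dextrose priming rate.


residual = 14.695·(0.01821 + 0.09011·e^(−0.04·T));  sugar = (target − residual)·4.0·V
residual = 14.695·(0.01821 + 0.09011·e^(−0.04·12.7)) = 1.0643
sugar = (2.2 − 1.0643)·4.0·24.7

112.2028 g


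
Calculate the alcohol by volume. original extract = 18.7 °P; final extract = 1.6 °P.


SG = 259/(259 − P);  ABV = (OG − FG)·131.25
OG = 259/(259 − 18.7) = 1.0778
FG = 259/(259 − 1.6) = 1.0062
ABV = (1.0778 − 1.0062)·131.25

9.3979 % ABV


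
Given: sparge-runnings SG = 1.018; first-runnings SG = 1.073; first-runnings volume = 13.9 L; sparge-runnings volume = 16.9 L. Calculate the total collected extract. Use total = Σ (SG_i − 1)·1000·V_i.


first = (1.073 − 1)·1000·13.9 = 1014.7000
sparge = (1.018 − 1)·1000·16.9 = 304.2000
total = 1014.7000 + 304.2000

1318.9000 gravity·L


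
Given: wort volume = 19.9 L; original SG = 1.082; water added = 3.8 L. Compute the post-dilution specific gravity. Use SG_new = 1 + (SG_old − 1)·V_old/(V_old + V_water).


pts = (1.082 − 1)·1000·19.9/(19.9 + 3.8) = 68.8523
SG_new = 1 + 68.8523/1000

1.0689


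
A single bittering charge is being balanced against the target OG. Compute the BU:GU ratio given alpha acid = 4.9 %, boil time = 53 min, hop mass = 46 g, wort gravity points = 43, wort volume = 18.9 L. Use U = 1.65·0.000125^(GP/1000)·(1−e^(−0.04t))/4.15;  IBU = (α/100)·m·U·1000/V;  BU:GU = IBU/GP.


U = 1.65·0.000125^(43/1000)·(1−e^(−0.04·53))/4.15 = 0.2377
IBU = (4.9/100)·46·0.2377·1000/18.9 = 28.3506
BU:GU = 28.3506/43

0.6593


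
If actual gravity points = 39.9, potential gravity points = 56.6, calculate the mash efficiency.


efficiency = actual / potential × 100
efficiency = 39.9 / 56.6 × 100

70.4947 %


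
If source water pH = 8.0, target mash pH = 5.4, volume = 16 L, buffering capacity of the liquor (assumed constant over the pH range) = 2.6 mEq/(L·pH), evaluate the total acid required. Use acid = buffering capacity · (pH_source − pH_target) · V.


acid = 2.6 · (8.0 − 5.4) · 16

108.1600 mEq


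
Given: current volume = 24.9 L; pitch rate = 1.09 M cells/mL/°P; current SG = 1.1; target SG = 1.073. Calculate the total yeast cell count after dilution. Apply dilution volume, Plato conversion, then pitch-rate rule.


V_w = V·((SG_c−1)/(SG_t−1)−1);  °P = 259 − 259/SG_t;  cells = rate·(V+V_w)·°P
V_w = 24.9·((1.1−1)/(1.073−1)−1) = 9.2096
V_final = 24.9 + 9.2096 = 34.1096
°P = 259 − 259/1.073 = 17.6207
cells = 1.09·34.1096·17.6207

655.1276 billion cells


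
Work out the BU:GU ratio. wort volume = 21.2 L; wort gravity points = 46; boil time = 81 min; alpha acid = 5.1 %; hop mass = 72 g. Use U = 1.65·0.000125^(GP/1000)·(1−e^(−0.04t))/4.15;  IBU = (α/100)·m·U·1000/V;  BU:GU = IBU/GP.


U = 1.65·0.000125^(46/1000)·(1−e^(−0.04·81))/4.15 = 0.2527
IBU = (5.1/100)·72·0.2527·1000/21.2 = 43.7633
BU:GU = 43.7633/46

0.9514


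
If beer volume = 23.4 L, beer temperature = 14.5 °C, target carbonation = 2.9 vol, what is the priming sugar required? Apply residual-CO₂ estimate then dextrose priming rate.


residual = 14.695·(0.01821 + 0.09011·e^(−0.04·T));  sugar = (target − residual)·4.0·V
residual = 14.695·(0.01821 + 0.09011·e^(−0.04·14.5)) = 1.0090
sugar = (2.9 − 1.0090)·4.0·23.4

176.9981 g


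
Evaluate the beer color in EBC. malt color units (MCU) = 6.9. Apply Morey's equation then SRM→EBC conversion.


SRM = 1.4922·MCU^0.6859;  EBC = SRM·1.97
SRM = 1.4922·6.9^0.6859 = 5.6130
EBC = 5.6130·1.97

11.0576 EBC


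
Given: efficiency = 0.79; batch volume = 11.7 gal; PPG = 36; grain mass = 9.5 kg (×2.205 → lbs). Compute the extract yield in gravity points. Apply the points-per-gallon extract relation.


points = lbs × PPG × eff / vol
lbs = 9.5 × 2.205 = 20.9475
points = 20.9475 × 36 × 0.79 / 11.7

50.9185 points


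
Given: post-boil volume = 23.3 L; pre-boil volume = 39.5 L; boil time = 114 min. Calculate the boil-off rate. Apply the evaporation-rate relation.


rate = (V_pre − V_post) / (t_min/60)
rate = (39.5 − 23.3) / (114/60)

8.5263 L/hr


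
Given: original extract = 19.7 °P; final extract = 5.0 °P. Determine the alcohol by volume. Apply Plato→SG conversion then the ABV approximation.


SG = 259/(259 − P);  ABV = (OG − FG)·131.25
OG = 259/(259 − 19.7) = 1.0823
FG = 259/(259 − 5.0) = 1.0197
ABV = (1.0823 − 1.0197)·131.25

8.2213 % ABV


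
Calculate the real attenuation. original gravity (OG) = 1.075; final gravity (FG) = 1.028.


AA = (OG−FG)/(OG−1)·100;  RA = AA·0.8192
AA = (1.075 − 1.028)/(1.075 − 1)·100 = 62.6667
RA = 62.6667·0.8192

51.3365 %


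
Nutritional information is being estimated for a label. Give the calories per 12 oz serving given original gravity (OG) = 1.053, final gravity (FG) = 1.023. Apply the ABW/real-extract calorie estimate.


ABW = (OG−FG)·131.25·0.79/FG;  °P = 259 − 259/SG (for OG→OE and FG→AE);  RE = 0.1808·OE + 0.8192·AE;  Cal = (6.9·ABW + 4·(RE−0.1))·FG·3.55
ABW = (1.053 − 1.023)·131.25·0.79/1.023 = 3.0407
OE = 259 − 259/1.053 = 13.0361 °P
AE = 259 − 259/1.023 = 5.8231 °P
RE = 0.1808·13.0361 + 0.8192·5.8231 = 7.1272 °P
Cal = (6.9·3.0407 + 4·(7.1272−0.1))·1.023·3.55

178.2758 kcal


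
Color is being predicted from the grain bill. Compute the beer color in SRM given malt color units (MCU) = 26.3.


SRM = 1.4922 · MCU^0.6859
SRM = 1.4922 · 26.3^0.6859

14.0532 SRM


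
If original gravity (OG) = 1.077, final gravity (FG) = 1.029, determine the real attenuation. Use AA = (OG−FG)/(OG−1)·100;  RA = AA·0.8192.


AA = (1.077 − 1.029)/(1.077 − 1)·100 = 62.3377
RA = 62.3377·0.8192

51.0670 %


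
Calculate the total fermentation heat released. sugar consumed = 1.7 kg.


Q = m_sugar · 590 kJ/kg
Q = 1.7 · 590

1003.0000 kJ


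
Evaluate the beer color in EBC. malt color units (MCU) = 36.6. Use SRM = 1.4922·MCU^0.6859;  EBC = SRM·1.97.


SRM = 1.4922·36.6^0.6859 = 17.6286
EBC = 17.6286·1.97

34.7284 EBC


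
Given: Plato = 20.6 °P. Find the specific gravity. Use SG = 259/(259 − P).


SG = 259/(259 − 20.6)

1.0864


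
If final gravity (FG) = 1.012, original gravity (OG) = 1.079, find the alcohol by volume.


ABV = (OG − FG) · 131.25
ABV = (1.079 − 1.012) · 131.25

8.7937 % ABV


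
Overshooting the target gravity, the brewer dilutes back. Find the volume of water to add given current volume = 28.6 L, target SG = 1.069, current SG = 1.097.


V_water = V·((SG_curr − 1)/(SG_target − 1) − 1)
V_water = 28.6·((1.097 − 1)/(1.069 − 1) − 1)

11.6058 L


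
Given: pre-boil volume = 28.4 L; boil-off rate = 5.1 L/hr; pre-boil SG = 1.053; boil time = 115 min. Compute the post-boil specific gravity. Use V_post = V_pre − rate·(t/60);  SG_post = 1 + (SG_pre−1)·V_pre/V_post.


V_post = 28.4 − 5.1·(115/60) = 18.6250
SG_post = 1 + (1.053 − 1)·28.4/18.6250

1.0808


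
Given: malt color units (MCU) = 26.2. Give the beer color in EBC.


SRM = 1.4922·MCU^0.6859;  EBC = SRM·1.97
SRM = 1.4922·26.2^0.6859 = 14.0165
EBC = 14.0165·1.97

27.6125 EBC


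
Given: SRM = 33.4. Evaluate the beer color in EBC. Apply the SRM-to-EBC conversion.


EBC = SRM · 1.97
EBC = 33.4 · 1.97

65.7980 EBC


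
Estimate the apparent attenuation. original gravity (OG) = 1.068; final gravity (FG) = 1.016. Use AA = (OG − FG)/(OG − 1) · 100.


AA = (1.068 − 1.016)/(1.068 − 1) · 100

76.4706 %


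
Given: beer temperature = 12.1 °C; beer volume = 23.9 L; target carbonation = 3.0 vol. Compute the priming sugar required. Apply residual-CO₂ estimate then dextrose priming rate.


residual = 14.695·(0.01821 + 0.09011·e^(−0.04·T));  sugar = (target − residual)·4.0·V
residual = 14.695·(0.01821 + 0.09011·e^(−0.04·12.1)) = 1.0837
sugar = (3.0 − 1.0837)·4.0·23.9

183.1985 g


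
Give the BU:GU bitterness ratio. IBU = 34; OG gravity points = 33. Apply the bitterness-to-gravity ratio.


BU:GU = IBU / OG_points
BU:GU = 34 / 33

1.0303


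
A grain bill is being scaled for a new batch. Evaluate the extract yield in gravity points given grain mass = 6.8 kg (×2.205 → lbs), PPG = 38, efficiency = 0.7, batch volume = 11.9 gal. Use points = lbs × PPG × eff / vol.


lbs = 6.8 × 2.205 = 14.9940
points = 14.9940 × 38 × 0.7 / 11.9

33.5160 points


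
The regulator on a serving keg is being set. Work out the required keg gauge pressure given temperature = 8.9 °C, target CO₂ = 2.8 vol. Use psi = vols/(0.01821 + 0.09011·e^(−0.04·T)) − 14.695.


psi = 2.8/(0.01821 + 0.09011·e^(−0.04·8.9)) − 14.695

19.7328 psi


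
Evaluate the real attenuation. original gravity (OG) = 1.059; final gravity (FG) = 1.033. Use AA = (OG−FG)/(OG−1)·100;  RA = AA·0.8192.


AA = (1.059 − 1.033)/(1.059 − 1)·100 = 44.0678
RA = 44.0678·0.8192

36.1003 %


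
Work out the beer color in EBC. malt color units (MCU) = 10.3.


SRM = 1.4922·MCU^0.6859;  EBC = SRM·1.97
SRM = 1.4922·10.3^0.6859 = 7.3881
EBC = 7.3881·1.97

14.5545 EBC


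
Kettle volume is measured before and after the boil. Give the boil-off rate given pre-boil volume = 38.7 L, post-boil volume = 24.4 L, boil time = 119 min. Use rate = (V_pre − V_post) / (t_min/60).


rate = (38.7 − 24.4) / (119/60)

7.2101 L/hr


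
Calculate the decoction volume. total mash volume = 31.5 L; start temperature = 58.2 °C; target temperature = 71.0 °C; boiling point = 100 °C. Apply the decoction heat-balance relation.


V_dec = V_total·(T_target − T_start)/(T_boil − T_start)
V_dec = 31.5·(71.0 − 58.2)/(100 − 58.2)

9.6459 L


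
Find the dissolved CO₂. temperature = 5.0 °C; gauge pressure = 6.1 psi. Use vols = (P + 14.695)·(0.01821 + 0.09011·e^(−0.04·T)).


vols = (6.1 + 14.695)·(0.01821 + 0.09011·e^(−0.04·5.0))

1.9128 volumes


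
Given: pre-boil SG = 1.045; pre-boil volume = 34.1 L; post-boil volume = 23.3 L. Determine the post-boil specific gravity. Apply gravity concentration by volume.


SG_post = 1 + (SG_pre − 1)·V_pre/V_post
pts_pre = (1.045 − 1)·1000 = 45.0000
pts_post = 45.0000·34.1/23.3 = 65.8584
SG_post = 1 + 65.8584/1000

1.0659


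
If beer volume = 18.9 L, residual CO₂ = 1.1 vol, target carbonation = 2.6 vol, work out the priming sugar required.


sugar = (target − residual)·4.0·V
sugar = (2.6 − 1.1)·4.0·18.9

113.4000 g


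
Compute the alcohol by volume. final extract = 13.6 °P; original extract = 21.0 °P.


SG = 259/(259 − P);  ABV = (OG − FG)·131.25
OG = 259/(259 − 21.0) = 1.0882
FG = 259/(259 − 13.6) = 1.0554
ABV = (1.0882 − 1.0554)·131.25

4.3070 % ABV


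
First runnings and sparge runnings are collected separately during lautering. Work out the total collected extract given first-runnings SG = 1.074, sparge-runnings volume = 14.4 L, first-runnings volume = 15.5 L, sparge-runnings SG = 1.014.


total = Σ (SG_i − 1)·1000·V_i
first = (1.074 − 1)·1000·15.5 = 1147.0000
sparge = (1.014 − 1)·1000·14.4 = 201.6000
total = 1147.0000 + 201.6000

1348.6000 gravity·L


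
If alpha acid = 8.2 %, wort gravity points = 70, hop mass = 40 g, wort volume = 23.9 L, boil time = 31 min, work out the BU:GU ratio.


U = 1.65·0.000125^(GP/1000)·(1−e^(−0.04t))/4.15;  IBU = (α/100)·m·U·1000/V;  BU:GU = IBU/GP
U = 1.65·0.000125^(70/1000)·(1−e^(−0.04·31))/4.15 = 0.1506
IBU = (8.2/100)·40·0.1506·1000/23.9 = 20.6695
BU:GU = 20.6695/70

0.2953


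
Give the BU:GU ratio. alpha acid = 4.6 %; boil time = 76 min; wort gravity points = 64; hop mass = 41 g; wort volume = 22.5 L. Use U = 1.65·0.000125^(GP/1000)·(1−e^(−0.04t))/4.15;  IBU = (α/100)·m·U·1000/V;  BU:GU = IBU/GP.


U = 1.65·0.000125^(64/1000)·(1−e^(−0.04·76))/4.15 = 0.2130
IBU = (4.6/100)·41·0.2130·1000/22.5 = 17.8529
BU:GU = 17.8529/64

0.2790


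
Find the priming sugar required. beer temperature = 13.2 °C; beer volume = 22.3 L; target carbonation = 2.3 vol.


residual = 14.695·(0.01821 + 0.09011·e^(−0.04·T));  sugar = (target − residual)·4.0·V
residual = 14.695·(0.01821 + 0.09011·e^(−0.04·13.2)) = 1.0486
sugar = (2.3 − 1.0486)·4.0·22.3

111.6278 g


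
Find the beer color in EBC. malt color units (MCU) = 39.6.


SRM = 1.4922·MCU^0.6859;  EBC = SRM·1.97
SRM = 1.4922·39.6^0.6859 = 18.6074
EBC = 18.6074·1.97

36.6566 EBC


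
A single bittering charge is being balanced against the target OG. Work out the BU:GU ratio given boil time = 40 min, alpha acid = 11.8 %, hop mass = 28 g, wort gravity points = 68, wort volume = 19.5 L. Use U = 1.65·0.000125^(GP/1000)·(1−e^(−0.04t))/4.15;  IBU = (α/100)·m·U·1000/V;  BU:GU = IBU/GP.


U = 1.65·0.000125^(68/1000)·(1−e^(−0.04·40))/4.15 = 0.1722
IBU = (11.8/100)·28·0.1722·1000/19.5 = 29.1803
BU:GU = 29.1803/68

0.4291


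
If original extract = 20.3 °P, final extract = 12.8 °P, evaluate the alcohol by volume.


SG = 259/(259 − P);  ABV = (OG − FG)·131.25
OG = 259/(259 − 20.3) = 1.0850
FG = 259/(259 − 12.8) = 1.0520
ABV = (1.0850 − 1.0520)·131.25

4.3383 % ABV


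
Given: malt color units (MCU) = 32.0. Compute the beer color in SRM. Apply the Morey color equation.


SRM = 1.4922 · MCU^0.6859
SRM = 1.4922 · 32.0^0.6859

16.0772 SRM


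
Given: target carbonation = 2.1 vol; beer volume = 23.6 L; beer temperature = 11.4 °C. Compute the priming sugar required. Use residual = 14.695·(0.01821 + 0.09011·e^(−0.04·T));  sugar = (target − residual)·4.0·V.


residual = 14.695·(0.01821 + 0.09011·e^(−0.04·11.4)) = 1.1069
sugar = (2.1 − 1.1069)·4.0·23.6

93.7514 g


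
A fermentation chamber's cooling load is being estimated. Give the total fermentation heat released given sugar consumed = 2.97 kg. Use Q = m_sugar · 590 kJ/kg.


Q = 2.97 · 590

1752.3000 kJ


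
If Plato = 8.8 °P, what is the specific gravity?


SG = 259/(259 − P)
SG = 259/(259 − 8.8)

1.0352


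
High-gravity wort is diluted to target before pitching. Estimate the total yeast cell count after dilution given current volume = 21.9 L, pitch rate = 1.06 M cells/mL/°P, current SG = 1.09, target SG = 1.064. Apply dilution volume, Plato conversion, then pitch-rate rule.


V_w = V·((SG_c−1)/(SG_t−1)−1);  °P = 259 − 259/SG_t;  cells = rate·(V+V_w)·°P
V_w = 21.9·((1.09−1)/(1.064−1)−1) = 8.8969
V_final = 21.9 + 8.8969 = 30.7969
°P = 259 − 259/1.064 = 15.5789
cells = 1.06·30.7969·15.5789

508.5699 billion cells


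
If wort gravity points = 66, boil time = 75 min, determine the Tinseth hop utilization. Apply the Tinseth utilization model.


U = 1.65·0.000125^(GP/1000) · (1 − e^(−0.04·t))/4.15
bigness = 1.65·0.000125^(66/1000) = 0.9118
boil_factor = (1 − e^(−0.04·75))/4.15 = 0.2290
U = 0.9118 · 0.2290

0.2088


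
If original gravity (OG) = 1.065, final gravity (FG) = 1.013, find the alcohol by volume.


ABV = (OG − FG) · 131.25
ABV = (1.065 − 1.013) · 131.25

6.8250 % ABV


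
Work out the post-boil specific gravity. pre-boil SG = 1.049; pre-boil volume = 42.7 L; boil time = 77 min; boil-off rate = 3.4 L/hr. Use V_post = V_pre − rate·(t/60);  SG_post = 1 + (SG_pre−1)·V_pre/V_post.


V_post = 42.7 − 3.4·(77/60) = 38.3367
SG_post = 1 + (1.049 − 1)·42.7/38.3367

1.0546


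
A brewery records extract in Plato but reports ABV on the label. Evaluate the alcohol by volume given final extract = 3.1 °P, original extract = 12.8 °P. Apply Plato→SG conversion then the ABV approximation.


SG = 259/(259 − P);  ABV = (OG − FG)·131.25
OG = 259/(259 − 12.8) = 1.0520
FG = 259/(259 − 3.1) = 1.0121
ABV = (1.0520 − 1.0121)·131.25

5.2337 % ABV


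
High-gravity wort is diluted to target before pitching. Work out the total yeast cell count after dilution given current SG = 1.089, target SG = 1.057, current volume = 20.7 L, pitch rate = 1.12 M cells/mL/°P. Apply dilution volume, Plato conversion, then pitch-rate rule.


V_w = V·((SG_c−1)/(SG_t−1)−1);  °P = 259 − 259/SG_t;  cells = rate·(V+V_w)·°P
V_w = 20.7·((1.089−1)/(1.057−1)−1) = 11.6211
V_final = 20.7 + 11.6211 = 32.3211
°P = 259 − 259/1.057 = 13.9669
cells = 1.12·32.3211·13.9669

505.5954 billion cells


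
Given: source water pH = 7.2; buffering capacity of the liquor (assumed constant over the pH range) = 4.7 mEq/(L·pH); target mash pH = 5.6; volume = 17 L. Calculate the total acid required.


acid = buffering capacity · (pH_source − pH_target) · V
acid = 4.7 · (7.2 − 5.6) · 17

127.8400 mEq


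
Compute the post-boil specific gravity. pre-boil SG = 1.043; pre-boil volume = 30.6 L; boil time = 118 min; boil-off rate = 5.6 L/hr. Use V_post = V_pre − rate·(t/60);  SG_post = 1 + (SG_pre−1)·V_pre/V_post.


V_post = 30.6 − 5.6·(118/60) = 19.5867
SG_post = 1 + (1.043 − 1)·30.6/19.5867

1.0672


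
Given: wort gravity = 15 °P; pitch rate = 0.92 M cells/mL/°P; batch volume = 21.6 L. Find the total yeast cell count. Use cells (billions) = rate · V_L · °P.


cells = 0.92 · 21.6 · 15

298.0800 billion cells


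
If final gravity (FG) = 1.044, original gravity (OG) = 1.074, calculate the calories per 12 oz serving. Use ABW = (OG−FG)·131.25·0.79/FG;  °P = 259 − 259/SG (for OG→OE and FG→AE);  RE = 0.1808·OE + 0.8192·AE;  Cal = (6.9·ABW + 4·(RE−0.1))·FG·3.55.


ABW = (1.074 − 1.044)·131.25·0.79/1.044 = 2.9795
OE = 259 − 259/1.074 = 17.8454 °P
AE = 259 − 259/1.044 = 10.9157 °P
RE = 0.1808·17.8454 + 0.8192·10.9157 = 12.1686 °P
Cal = (6.9·2.9795 + 4·(12.1686−0.1))·1.044·3.55

255.1094 kcal


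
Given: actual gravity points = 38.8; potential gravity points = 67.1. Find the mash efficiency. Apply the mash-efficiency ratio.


efficiency = actual / potential × 100
efficiency = 38.8 / 67.1 × 100

57.8241 %


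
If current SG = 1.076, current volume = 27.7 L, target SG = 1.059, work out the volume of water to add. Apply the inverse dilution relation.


V_water = V·((SG_curr − 1)/(SG_target − 1) − 1)
V_water = 27.7·((1.076 − 1)/(1.059 − 1) − 1)

7.9814 L


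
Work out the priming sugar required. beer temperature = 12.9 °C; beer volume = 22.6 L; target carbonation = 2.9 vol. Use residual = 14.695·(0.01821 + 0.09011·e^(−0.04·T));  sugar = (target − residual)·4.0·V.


residual = 14.695·(0.01821 + 0.09011·e^(−0.04·12.9)) = 1.0580
sugar = (2.9 − 1.0580)·4.0·22.6

166.5172 g


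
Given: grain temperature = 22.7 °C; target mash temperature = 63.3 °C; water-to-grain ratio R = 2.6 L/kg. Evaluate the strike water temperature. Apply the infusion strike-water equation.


T_strike = (0.41/R)·(T_mash − T_grain) + T_mash
T_strike = (0.41/2.6)·(63.3 − 22.7) + 63.3

69.7023 °C


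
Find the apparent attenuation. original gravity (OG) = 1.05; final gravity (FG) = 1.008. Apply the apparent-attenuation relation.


AA = (OG − FG)/(OG − 1) · 100
AA = (1.05 − 1.008)/(1.05 − 1) · 100

84.0000 %


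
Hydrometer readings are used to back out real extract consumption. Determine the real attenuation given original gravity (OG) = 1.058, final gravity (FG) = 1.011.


AA = (OG−FG)/(OG−1)·100;  RA = AA·0.8192
AA = (1.058 − 1.011)/(1.058 − 1)·100 = 81.0345
RA = 81.0345·0.8192

66.3834 %


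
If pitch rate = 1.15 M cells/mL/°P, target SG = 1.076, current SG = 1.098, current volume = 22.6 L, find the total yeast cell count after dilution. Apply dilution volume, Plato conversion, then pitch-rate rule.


V_w = V·((SG_c−1)/(SG_t−1)−1);  °P = 259 − 259/SG_t;  cells = rate·(V+V_w)·°P
V_w = 22.6·((1.098−1)/(1.076−1)−1) = 6.5421
V_final = 22.6 + 6.5421 = 29.1421
°P = 259 − 259/1.076 = 18.2937
cells = 1.15·29.1421·18.2937

613.0838 billion cells


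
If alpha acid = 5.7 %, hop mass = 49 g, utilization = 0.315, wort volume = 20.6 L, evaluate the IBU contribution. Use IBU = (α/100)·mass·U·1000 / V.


IBU = (5.7/100)·49·0.315·1000 / 20.6

42.7085 IBU


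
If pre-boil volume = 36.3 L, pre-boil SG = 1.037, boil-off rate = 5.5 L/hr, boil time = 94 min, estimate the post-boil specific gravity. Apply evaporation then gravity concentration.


V_post = V_pre − rate·(t/60);  SG_post = 1 + (SG_pre−1)·V_pre/V_post
V_post = 36.3 − 5.5·(94/60) = 27.6833
SG_post = 1 + (1.037 − 1)·36.3/27.6833

1.0485


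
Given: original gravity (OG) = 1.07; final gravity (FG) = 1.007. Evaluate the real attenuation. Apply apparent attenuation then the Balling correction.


AA = (OG−FG)/(OG−1)·100;  RA = AA·0.8192
AA = (1.07 − 1.007)/(1.07 − 1)·100 = 90.0000
RA = 90.0000·0.8192

73.7280 %


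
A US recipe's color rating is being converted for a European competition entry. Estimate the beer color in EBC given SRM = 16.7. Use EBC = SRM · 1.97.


EBC = 16.7 · 1.97

32.8990 EBC


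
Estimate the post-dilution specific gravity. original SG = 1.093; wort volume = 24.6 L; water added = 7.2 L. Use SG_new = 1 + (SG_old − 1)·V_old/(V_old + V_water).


pts = (1.093 − 1)·1000·24.6/(24.6 + 7.2) = 71.9434
SG_new = 1 + 71.9434/1000

1.0719


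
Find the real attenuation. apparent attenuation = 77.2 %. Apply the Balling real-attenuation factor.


RA = AA · 0.8192
RA = 77.2 · 0.8192

63.2422 %


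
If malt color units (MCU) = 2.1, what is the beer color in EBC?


SRM = 1.4922·MCU^0.6859;  EBC = SRM·1.97
SRM = 1.4922·2.1^0.6859 = 2.4822
EBC = 2.4822·1.97

4.8899 EBC


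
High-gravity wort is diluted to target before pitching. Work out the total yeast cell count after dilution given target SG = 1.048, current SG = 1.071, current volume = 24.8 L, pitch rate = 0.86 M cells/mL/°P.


V_w = V·((SG_c−1)/(SG_t−1)−1);  °P = 259 − 259/SG_t;  cells = rate·(V+V_w)·°P
V_w = 24.8·((1.071−1)/(1.048−1)−1) = 11.8833
V_final = 24.8 + 11.8833 = 36.6833
°P = 259 − 259/1.048 = 11.8626
cells = 0.86·36.6833·11.8626

374.2372 billion cells


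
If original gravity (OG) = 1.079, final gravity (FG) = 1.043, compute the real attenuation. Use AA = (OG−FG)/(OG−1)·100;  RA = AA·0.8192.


AA = (1.079 − 1.043)/(1.079 − 1)·100 = 45.5696
RA = 45.5696·0.8192

37.3306 %


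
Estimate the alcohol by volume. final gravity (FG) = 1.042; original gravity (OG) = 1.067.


ABV = (OG − FG) · 131.25
ABV = (1.067 − 1.042) · 131.25

3.2812 % ABV


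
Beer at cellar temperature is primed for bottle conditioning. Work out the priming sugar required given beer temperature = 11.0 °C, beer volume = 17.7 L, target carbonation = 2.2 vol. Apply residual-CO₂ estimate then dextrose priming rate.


residual = 14.695·(0.01821 + 0.09011·e^(−0.04·T));  sugar = (target − residual)·4.0·V
residual = 14.695·(0.01821 + 0.09011·e^(−0.04·11.0)) = 1.1204
sugar = (2.2 − 1.1204)·4.0·17.7

76.4352 g


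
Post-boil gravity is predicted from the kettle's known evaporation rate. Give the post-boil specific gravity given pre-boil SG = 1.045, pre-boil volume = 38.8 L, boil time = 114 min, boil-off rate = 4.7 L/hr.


V_post = V_pre − rate·(t/60);  SG_post = 1 + (SG_pre−1)·V_pre/V_post
V_post = 38.8 − 4.7·(114/60) = 29.8700
SG_post = 1 + (1.045 − 1)·38.8/29.8700

1.0585


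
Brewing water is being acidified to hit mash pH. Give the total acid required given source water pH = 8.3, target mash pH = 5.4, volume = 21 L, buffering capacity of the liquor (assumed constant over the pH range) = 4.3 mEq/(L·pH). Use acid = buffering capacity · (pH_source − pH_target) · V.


acid = 4.3 · (8.3 − 5.4) · 21

261.8700 mEq


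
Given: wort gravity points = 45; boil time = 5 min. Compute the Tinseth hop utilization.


U = 1.65·0.000125^(GP/1000) · (1 − e^(−0.04·t))/4.15
bigness = 1.65·0.000125^(45/1000) = 1.1011
boil_factor = (1 − e^(−0.04·5))/4.15 = 0.0437
U = 1.1011 · 0.0437

0.0481


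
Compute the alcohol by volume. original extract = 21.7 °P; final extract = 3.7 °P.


SG = 259/(259 − P);  ABV = (OG − FG)·131.25
OG = 259/(259 − 21.7) = 1.0914
FG = 259/(259 − 3.7) = 1.0145
ABV = (1.0914 − 1.0145)·131.25

10.1000 % ABV


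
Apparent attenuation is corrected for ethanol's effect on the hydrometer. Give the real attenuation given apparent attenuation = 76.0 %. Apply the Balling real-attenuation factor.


RA = AA · 0.8192
RA = 76.0 · 0.8192

62.2592 %


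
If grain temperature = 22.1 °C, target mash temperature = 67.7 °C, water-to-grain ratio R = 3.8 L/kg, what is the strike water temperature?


T_strike = (0.41/R)·(T_mash − T_grain) + T_mash
T_strike = (0.41/3.8)·(67.7 − 22.1) + 67.7

72.6200 °C


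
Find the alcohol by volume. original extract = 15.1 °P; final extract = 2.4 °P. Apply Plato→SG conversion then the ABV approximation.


SG = 259/(259 − P);  ABV = (OG − FG)·131.25
OG = 259/(259 − 15.1) = 1.0619
FG = 259/(259 − 2.4) = 1.0094
ABV = (1.0619 − 1.0094)·131.25

6.8982 % ABV


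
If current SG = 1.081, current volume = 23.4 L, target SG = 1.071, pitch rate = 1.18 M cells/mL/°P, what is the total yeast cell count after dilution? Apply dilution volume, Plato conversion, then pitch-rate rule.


V_w = V·((SG_c−1)/(SG_t−1)−1);  °P = 259 − 259/SG_t;  cells = rate·(V+V_w)·°P
V_w = 23.4·((1.081−1)/(1.071−1)−1) = 3.2958
V_final = 23.4 + 3.2958 = 26.6958
°P = 259 − 259/1.071 = 17.1699
cells = 1.18·26.6958·17.1699

540.8704 billion cells


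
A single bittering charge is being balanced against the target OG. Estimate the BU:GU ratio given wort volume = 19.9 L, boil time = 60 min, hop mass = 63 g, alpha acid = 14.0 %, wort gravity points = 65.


U = 1.65·0.000125^(GP/1000)·(1−e^(−0.04t))/4.15;  IBU = (α/100)·m·U·1000/V;  BU:GU = IBU/GP
U = 1.65·0.000125^(65/1000)·(1−e^(−0.04·60))/4.15 = 0.2016
IBU = (14.0/100)·63·0.2016·1000/19.9 = 89.3407
BU:GU = 89.3407/65

1.3745


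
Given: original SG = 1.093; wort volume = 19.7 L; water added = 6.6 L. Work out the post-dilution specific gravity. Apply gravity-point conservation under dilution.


SG_new = 1 + (SG_old − 1)·V_old/(V_old + V_water)
pts = (1.093 − 1)·1000·19.7/(19.7 + 6.6) = 69.6616
SG_new = 1 + 69.6616/1000

1.0697


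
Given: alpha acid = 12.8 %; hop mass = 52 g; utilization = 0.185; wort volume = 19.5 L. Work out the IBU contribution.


IBU = (α/100)·mass·U·1000 / V
IBU = (12.8/100)·52·0.185·1000 / 19.5

63.1467 IBU


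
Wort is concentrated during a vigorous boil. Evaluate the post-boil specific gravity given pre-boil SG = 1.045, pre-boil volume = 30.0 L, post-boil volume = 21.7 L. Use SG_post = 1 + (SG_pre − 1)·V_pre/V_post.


pts_pre = (1.045 − 1)·1000 = 45.0000
pts_post = 45.0000·30.0/21.7 = 62.2120
SG_post = 1 + 62.2120/1000

1.0622


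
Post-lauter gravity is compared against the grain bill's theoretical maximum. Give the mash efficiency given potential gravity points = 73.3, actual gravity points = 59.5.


efficiency = actual / potential × 100
efficiency = 59.5 / 73.3 × 100

81.1733 %


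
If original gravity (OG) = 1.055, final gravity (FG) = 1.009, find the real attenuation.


AA = (OG−FG)/(OG−1)·100;  RA = AA·0.8192
AA = (1.055 − 1.009)/(1.055 − 1)·100 = 83.6364
RA = 83.6364·0.8192

68.5149 %


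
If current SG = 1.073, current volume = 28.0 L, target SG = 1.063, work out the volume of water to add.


V_water = V·((SG_curr − 1)/(SG_target − 1) − 1)
V_water = 28.0·((1.073 − 1)/(1.063 − 1) − 1)

4.4444 L


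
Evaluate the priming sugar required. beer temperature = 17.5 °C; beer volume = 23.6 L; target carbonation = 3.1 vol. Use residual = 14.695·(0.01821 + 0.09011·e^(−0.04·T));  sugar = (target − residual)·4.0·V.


residual = 14.695·(0.01821 + 0.09011·e^(−0.04·17.5)) = 0.9252
sugar = (3.1 − 0.9252)·4.0·23.6

205.3051 g


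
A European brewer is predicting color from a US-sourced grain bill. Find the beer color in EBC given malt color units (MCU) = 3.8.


SRM = 1.4922·MCU^0.6859;  EBC = SRM·1.97
SRM = 1.4922·3.8^0.6859 = 3.7282
EBC = 3.7282·1.97

7.3446 EBC


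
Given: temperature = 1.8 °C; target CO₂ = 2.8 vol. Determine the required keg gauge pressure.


psi = vols/(0.01821 + 0.09011·e^(−0.04·T)) − 14.695
psi = 2.8/(0.01821 + 0.09011·e^(−0.04·1.8)) − 14.695

12.7398 psi


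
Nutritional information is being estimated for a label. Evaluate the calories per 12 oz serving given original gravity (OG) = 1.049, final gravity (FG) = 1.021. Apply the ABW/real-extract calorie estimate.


ABW = (OG−FG)·131.25·0.79/FG;  °P = 259 − 259/SG (for OG→OE and FG→AE);  RE = 0.1808·OE + 0.8192·AE;  Cal = (6.9·ABW + 4·(RE−0.1))·FG·3.55
ABW = (1.049 − 1.021)·131.25·0.79/1.021 = 2.8435
OE = 259 − 259/1.049 = 12.0982 °P
AE = 259 − 259/1.021 = 5.3271 °P
RE = 0.1808·12.0982 + 0.8192·5.3271 = 6.5513 °P
Cal = (6.9·2.8435 + 4·(6.5513−0.1))·1.021·3.55

164.6479 kcal


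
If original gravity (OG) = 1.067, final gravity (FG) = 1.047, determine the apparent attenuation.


AA = (OG − FG)/(OG − 1) · 100
AA = (1.067 − 1.047)/(1.067 − 1) · 100

29.8507 %


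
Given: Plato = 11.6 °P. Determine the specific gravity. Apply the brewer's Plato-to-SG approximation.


SG = 259/(259 − P)
SG = 259/(259 − 11.6)

1.0469


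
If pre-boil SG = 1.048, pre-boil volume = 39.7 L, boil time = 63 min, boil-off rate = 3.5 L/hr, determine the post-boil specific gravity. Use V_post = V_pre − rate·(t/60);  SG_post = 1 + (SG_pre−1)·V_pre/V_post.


V_post = 39.7 − 3.5·(63/60) = 36.0250
SG_post = 1 + (1.048 − 1)·39.7/36.0250

1.0529


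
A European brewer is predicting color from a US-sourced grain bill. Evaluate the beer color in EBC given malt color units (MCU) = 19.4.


SRM = 1.4922·MCU^0.6859;  EBC = SRM·1.97
SRM = 1.4922·19.4^0.6859 = 11.4059
EBC = 11.4059·1.97

22.4697 EBC


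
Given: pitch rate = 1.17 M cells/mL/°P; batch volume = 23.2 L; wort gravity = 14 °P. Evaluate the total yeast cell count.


cells (billions) = rate · V_L · °P
cells = 1.17 · 23.2 · 14

380.0160 billion cells


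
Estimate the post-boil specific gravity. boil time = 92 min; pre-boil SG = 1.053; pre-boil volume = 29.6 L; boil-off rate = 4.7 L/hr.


V_post = V_pre − rate·(t/60);  SG_post = 1 + (SG_pre−1)·V_pre/V_post
V_post = 29.6 − 4.7·(92/60) = 22.3933
SG_post = 1 + (1.053 − 1)·29.6/22.3933

1.0701


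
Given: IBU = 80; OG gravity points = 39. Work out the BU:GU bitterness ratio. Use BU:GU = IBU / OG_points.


BU:GU = 80 / 39

2.0513


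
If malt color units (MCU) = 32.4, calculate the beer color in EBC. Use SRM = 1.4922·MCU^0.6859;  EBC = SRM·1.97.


SRM = 1.4922·32.4^0.6859 = 16.2147
EBC = 16.2147·1.97

31.9430 EBC


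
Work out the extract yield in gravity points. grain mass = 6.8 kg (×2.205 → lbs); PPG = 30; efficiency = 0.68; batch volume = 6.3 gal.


points = lbs × PPG × eff / vol
lbs = 6.8 × 2.205 = 14.9940
points = 14.9940 × 30 × 0.68 / 6.3

48.5520 points


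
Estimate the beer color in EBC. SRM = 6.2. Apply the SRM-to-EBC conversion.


EBC = SRM · 1.97
EBC = 6.2 · 1.97

12.2140 EBC


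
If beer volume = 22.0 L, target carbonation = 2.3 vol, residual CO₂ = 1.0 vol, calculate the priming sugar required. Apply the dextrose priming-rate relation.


sugar = (target − residual)·4.0·V
sugar = (2.3 − 1.0)·4.0·22.0

114.4000 g


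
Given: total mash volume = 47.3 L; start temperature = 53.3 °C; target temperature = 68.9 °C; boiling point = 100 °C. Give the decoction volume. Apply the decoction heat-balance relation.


V_dec = V_total·(T_target − T_start)/(T_boil − T_start)
V_dec = 47.3·(68.9 − 53.3)/(100 − 53.3)

15.8004 L


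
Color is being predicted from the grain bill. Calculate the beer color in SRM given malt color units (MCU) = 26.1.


SRM = 1.4922 · MCU^0.6859
SRM = 1.4922 · 26.1^0.6859

13.9798 SRM


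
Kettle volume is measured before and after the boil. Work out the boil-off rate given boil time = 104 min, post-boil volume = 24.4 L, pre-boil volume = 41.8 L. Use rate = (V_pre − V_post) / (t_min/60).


rate = (41.8 − 24.4) / (104/60)

10.0385 L/hr


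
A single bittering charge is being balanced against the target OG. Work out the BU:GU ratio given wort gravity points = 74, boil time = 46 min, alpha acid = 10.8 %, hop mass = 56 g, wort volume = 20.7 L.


U = 1.65·0.000125^(GP/1000)·(1−e^(−0.04t))/4.15;  IBU = (α/100)·m·U·1000/V;  BU:GU = IBU/GP
U = 1.65·0.000125^(74/1000)·(1−e^(−0.04·46))/4.15 = 0.1720
IBU = (10.8/100)·56·0.1720·1000/20.7 = 50.2503
BU:GU = 50.2503/74

0.6791


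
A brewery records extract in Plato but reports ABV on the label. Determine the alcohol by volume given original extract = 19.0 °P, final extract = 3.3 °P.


SG = 259/(259 − P);  ABV = (OG − FG)·131.25
OG = 259/(259 − 19.0) = 1.0792
FG = 259/(259 − 3.3) = 1.0129
ABV = (1.0792 − 1.0129)·131.25

8.6967 % ABV


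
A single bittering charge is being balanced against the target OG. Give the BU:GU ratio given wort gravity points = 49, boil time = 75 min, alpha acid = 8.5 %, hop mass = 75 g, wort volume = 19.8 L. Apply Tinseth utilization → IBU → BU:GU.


U = 1.65·0.000125^(GP/1000)·(1−e^(−0.04t))/4.15;  IBU = (α/100)·m·U·1000/V;  BU:GU = IBU/GP
U = 1.65·0.000125^(49/1000)·(1−e^(−0.04·75))/4.15 = 0.2432
IBU = (8.5/100)·75·0.2432·1000/19.8 = 78.3106
BU:GU = 78.3106/49

1.5982


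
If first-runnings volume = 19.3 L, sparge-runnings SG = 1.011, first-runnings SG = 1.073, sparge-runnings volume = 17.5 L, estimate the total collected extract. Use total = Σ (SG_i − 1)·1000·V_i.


first = (1.073 − 1)·1000·19.3 = 1408.9000
sparge = (1.011 − 1)·1000·17.5 = 192.5000
total = 1408.9000 + 192.5000

1601.4000 gravity·L


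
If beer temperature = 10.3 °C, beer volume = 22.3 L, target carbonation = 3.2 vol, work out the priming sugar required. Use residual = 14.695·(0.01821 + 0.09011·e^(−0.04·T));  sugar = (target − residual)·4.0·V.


residual = 14.695·(0.01821 + 0.09011·e^(−0.04·10.3)) = 1.1446
sugar = (3.2 − 1.1446)·4.0·22.3

183.3396 g


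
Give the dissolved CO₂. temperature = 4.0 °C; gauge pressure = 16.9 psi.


vols = (P + 14.695)·(0.01821 + 0.09011·e^(−0.04·T))
vols = (16.9 + 14.695)·(0.01821 + 0.09011·e^(−0.04·4.0))

3.0014 volumes


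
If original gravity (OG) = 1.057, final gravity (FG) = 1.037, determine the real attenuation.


AA = (OG−FG)/(OG−1)·100;  RA = AA·0.8192
AA = (1.057 − 1.037)/(1.057 − 1)·100 = 35.0877
RA = 35.0877·0.8192

28.7439 %


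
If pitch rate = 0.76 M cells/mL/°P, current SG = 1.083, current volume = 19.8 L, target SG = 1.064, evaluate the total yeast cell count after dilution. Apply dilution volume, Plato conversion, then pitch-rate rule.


V_w = V·((SG_c−1)/(SG_t−1)−1);  °P = 259 − 259/SG_t;  cells = rate·(V+V_w)·°P
V_w = 19.8·((1.083−1)/(1.064−1)−1) = 5.8781
V_final = 19.8 + 5.8781 = 25.6781
°P = 259 − 259/1.064 = 15.5789
cells = 0.76·25.6781·15.5789

304.0290 billion cells
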